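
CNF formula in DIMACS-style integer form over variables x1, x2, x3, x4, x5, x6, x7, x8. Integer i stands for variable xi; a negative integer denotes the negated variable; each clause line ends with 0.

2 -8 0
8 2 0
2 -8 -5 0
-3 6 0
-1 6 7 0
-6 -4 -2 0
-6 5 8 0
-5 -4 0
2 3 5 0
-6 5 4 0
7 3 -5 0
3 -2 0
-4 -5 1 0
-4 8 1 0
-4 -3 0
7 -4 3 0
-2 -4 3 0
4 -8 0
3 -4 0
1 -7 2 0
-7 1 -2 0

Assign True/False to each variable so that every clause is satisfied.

x1=True, x2=True, x3=True, x4=False, x5=True, x6=True, x7=True, x8=False

Try x1 = True.
The remaining clauses are satisfied by x2 = True, x3 = True, x4 = False, x5 = True, x6 = True, x7 = True, x8 = False.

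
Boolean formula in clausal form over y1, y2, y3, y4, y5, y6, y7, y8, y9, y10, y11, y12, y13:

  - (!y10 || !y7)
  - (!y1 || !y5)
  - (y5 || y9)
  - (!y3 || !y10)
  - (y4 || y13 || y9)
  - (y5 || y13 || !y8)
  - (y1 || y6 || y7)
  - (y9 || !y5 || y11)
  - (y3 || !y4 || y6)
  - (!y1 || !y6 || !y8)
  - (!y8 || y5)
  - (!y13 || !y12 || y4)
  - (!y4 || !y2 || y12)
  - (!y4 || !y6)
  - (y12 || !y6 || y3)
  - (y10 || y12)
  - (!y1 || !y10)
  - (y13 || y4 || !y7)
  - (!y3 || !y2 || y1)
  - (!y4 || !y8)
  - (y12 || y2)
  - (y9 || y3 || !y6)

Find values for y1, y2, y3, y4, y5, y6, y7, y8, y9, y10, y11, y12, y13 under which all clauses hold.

y1=True, y2=False, y3=True, y4=False, y5=False, y6=True, y7=False, y8=False, y9=True, y10=False, y11=True, y12=True, y13=False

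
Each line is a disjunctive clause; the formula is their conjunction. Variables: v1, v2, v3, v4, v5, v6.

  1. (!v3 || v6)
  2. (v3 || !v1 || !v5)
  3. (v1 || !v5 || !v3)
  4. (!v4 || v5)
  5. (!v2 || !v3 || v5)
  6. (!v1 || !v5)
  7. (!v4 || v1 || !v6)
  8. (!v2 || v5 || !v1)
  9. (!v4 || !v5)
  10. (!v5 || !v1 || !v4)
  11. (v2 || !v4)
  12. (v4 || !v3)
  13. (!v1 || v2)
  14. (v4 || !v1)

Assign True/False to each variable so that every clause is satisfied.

Branch on v1: take v1 = False.
Set v2 = False and propagate.
  then v4 is forced to False.
  then v3 is forced to False.
v5, v6 are now unconstrained; take v5 = False, v6 = True.
Every clause has at least one true literal under this assignment.

v1 = False, v2 = False, v3 = False, v4 = False, v5 = False, v6 = True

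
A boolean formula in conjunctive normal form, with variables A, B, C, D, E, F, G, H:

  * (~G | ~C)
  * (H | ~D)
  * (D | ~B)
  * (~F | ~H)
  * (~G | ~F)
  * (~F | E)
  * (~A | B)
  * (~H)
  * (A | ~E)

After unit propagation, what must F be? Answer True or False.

(~H) stands alone — H = False.
(H | ~D) with H = False leaves only ~D, so D = False.
(~B | D): since D = False, the clause reduces to (~B). B = False.
From (B | ~A) and B = False: A = False.
(A | ~E): since A = False, the clause reduces to (~E). E = False.
From (E | ~F) and E = False: F = False.

False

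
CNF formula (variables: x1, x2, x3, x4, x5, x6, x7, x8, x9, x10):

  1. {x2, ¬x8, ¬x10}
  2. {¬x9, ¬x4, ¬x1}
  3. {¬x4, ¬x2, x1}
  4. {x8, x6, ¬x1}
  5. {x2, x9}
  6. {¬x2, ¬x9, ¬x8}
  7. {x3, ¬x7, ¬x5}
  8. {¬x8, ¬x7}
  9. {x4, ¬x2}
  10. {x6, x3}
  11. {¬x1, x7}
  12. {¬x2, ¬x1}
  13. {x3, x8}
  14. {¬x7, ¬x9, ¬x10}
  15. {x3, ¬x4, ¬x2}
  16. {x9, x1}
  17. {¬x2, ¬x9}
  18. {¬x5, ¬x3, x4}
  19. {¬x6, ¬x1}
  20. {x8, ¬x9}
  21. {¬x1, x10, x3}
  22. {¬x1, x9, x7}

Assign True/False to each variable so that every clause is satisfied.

x1 = False, x2 = False, x3 = True, x4 = True, x5 = False, x6 = True, x7 = False, x8 = True, x9 = True, x10 = False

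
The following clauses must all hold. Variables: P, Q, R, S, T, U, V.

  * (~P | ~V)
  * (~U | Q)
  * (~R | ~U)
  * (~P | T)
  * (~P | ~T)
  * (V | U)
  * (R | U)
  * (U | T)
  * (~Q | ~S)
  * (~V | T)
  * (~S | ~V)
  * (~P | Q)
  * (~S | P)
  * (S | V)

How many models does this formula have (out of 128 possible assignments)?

3

The models are:
  P=0 Q=0 R=1 S=0 T=1 U=0 V=1
  P=0 Q=1 R=0 S=0 T=1 U=1 V=1
  P=0 Q=1 R=1 S=0 T=1 U=0 V=1
Count: 3.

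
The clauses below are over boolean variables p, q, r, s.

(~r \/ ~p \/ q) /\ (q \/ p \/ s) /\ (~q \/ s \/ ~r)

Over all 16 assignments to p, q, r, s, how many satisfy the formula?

Case analysis on q and p:
  q=1, p=1: remaining (r,s) ∈ {(0,0); (0,1); (1,1)} — 3.
  q=1, p=0: remaining (r,s) ∈ {(0,0); (0,1); (1,1)} — 3.
  q=0, p=1: remaining (r,s) ∈ {(0,0); (0,1)} — 2.
  q=0, p=0: remaining (r,s) ∈ {(0,1); (1,1)} — 2.
Total: 3 + 3 + 2 + 2 = 10.

10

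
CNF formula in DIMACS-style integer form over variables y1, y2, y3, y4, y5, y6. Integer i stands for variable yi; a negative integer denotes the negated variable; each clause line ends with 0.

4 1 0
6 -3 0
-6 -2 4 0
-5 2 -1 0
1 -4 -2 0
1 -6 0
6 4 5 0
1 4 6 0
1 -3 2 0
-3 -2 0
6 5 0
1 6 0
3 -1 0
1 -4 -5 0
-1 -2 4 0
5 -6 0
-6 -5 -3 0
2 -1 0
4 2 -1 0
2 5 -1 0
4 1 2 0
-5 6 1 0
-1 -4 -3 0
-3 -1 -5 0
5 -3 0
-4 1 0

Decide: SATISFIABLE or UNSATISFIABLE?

y1 = True:
  propagation gives y3=True, y6=True, y2=False; an empty clause results — contradiction.
y1 = False:
  propagation gives y4=True; an empty clause results — contradiction.
Every branch closes, so no satisfying assignment exists.

UNSATISFIABLE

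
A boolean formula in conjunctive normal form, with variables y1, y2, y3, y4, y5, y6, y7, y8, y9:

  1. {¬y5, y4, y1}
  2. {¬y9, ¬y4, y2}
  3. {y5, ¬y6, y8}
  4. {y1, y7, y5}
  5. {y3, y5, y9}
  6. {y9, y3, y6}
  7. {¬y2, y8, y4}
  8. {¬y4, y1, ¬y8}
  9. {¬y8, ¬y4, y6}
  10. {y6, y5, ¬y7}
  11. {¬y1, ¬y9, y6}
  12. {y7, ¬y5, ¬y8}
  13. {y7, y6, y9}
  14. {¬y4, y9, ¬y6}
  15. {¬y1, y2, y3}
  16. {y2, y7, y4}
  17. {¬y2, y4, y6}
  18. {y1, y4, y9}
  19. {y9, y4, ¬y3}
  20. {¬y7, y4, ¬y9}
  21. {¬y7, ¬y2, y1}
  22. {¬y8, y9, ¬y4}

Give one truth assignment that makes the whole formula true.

Branch on y1: take y1 = True.
Try y2 = True.
Branch on y3: take y3 = True.
The remaining clauses are satisfied by y4 = True, y5 = True, y6 = True, y7 = False, y8 = False, y9 = True.

y1=1  y2=1  y3=1  y4=1  y5=1  y6=1  y7=0  y8=0  y9=1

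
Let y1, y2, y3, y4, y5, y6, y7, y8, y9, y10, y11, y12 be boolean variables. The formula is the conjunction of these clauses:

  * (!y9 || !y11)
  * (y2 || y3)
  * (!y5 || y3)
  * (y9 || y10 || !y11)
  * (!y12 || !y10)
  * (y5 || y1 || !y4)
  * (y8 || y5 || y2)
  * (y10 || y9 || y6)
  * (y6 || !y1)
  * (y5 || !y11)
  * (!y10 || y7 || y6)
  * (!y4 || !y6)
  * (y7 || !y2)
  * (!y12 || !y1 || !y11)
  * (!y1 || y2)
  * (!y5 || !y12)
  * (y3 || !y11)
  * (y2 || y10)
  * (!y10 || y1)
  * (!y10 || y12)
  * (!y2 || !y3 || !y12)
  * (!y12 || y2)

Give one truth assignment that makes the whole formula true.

y1 = False, y2 = True, y3 = True, y4 = True, y5 = True, y6 = False, y7 = True, y8 = False, y9 = True, y10 = False, y11 = False, y12 = False

y7 occurs only positively in the remaining clauses — set y7 = True.
y11 occurs only negated in the remaining clauses — set y11 = False.
Set y1 = False and propagate.
  then y10 is forced to False.
  then y2 is forced to True.
For the remaining variables, y3 = True, y4 = True, y5 = True, y6 = False, y8 = False, y9 = True, y12 = False works.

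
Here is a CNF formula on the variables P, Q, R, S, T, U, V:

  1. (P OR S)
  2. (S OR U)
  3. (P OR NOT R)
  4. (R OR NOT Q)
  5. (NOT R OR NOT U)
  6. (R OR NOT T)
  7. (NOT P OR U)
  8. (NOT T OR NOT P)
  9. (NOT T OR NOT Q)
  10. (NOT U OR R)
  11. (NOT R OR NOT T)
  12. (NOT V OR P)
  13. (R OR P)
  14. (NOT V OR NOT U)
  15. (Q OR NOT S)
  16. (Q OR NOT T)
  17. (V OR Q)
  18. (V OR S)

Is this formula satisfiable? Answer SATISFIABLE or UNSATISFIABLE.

UNSATISFIABLE

R = True:
  propagation gives P=True, U=False; an empty clause results — contradiction.
R = False:
  propagation gives Q=False, T=False, U=False, S=True; an empty clause results — contradiction.
Every branch closes, so no satisfying assignment exists.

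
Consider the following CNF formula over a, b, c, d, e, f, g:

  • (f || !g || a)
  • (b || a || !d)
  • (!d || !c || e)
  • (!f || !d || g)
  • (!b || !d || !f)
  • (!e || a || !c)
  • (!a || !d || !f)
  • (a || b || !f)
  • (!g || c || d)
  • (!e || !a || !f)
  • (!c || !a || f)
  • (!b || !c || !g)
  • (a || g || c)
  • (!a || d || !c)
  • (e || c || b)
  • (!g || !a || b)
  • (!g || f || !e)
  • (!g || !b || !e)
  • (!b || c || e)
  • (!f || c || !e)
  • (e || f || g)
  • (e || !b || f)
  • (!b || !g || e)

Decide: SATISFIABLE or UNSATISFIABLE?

SATISFIABLE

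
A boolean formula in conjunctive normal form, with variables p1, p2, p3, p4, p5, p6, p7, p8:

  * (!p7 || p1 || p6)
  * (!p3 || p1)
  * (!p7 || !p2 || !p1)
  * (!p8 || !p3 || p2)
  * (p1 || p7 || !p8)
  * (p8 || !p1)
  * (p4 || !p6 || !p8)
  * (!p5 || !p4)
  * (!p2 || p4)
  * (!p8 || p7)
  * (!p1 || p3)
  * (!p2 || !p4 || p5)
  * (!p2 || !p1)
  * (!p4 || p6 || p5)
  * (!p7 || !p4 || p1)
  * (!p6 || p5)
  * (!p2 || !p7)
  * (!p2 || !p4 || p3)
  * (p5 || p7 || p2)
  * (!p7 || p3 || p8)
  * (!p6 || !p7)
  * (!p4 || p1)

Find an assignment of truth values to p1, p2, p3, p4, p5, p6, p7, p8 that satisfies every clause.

Try p1 = False.
  then p3 is forced to False.
  then p4 is forced to False.
  then p2 is forced to False.
Try p5 = True.
Branch on p6: take p6 = True.
  then p8 is forced to False.
  then p7 is forced to False.

p1 = F, p2 = F, p3 = F, p4 = F, p5 = T, p6 = T, p7 = F, p8 = F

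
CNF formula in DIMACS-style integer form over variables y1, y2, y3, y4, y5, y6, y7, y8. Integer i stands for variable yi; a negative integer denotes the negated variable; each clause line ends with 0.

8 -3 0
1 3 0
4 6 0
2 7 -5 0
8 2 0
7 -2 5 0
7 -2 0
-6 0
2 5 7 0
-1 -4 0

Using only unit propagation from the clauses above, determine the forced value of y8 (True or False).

Unit clause (¬y6) sets y6 = False.
(y6 ∨ y4) with y6 = False leaves only y4, so y4 = True.
(¬y4 ∨ ¬y1) with y4 = True leaves only ¬y1, so y1 = False.
(y1 ∨ y3): since y1 = False, the clause reduces to (y3). y3 = True.
In (y8 ∨ ¬y3), ¬y3 is now false; y8 must hold, so y8 = True.

True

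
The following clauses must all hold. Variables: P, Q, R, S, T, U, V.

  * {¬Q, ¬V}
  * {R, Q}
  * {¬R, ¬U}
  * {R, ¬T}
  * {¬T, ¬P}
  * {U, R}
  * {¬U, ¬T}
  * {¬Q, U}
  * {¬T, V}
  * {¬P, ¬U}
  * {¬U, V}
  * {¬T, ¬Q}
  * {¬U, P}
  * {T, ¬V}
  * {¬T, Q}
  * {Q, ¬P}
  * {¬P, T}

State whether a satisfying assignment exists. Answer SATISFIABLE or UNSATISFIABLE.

SATISFIABLE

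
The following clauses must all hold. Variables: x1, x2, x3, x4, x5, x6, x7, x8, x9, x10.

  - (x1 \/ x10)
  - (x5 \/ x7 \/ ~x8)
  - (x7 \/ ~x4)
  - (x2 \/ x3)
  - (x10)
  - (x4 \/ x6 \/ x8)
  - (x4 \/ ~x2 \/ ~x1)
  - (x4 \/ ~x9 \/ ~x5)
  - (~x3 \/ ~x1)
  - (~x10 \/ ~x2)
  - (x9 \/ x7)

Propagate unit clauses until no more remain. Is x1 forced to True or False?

False

(x10) stands alone — x10 = True.
(~x10 \/ ~x2): since x10 = True, the clause reduces to (~x2). x2 = False.
In (x2 \/ x3), x2 is now false; x3 must hold, so x3 = True.
(~x1 \/ ~x3) with x3 = True leaves only ~x1, so x1 = False.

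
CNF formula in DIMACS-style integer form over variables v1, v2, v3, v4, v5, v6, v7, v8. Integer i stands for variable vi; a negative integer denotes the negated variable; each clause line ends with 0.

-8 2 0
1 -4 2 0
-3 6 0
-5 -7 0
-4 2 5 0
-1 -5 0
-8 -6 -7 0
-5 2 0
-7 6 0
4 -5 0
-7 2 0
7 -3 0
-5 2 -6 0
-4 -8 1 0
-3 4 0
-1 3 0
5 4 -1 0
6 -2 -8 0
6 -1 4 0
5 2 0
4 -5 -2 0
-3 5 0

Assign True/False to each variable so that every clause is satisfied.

Pure literal: v8 appears only negated; assign v8 = False.
Set v1 = False and propagate.
The remaining clauses are satisfied by v2 = True, v3 = False, v4 = False, v5 = False, v6 = False, v7 = False.

v1 = F, v2 = T, v3 = F, v4 = F, v5 = F, v6 = F, v7 = F, v8 = F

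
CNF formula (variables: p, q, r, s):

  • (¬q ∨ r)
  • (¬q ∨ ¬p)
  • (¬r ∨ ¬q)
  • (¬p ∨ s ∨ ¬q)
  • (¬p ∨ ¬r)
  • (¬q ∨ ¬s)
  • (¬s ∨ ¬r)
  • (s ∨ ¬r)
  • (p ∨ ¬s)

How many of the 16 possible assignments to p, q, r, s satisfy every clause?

3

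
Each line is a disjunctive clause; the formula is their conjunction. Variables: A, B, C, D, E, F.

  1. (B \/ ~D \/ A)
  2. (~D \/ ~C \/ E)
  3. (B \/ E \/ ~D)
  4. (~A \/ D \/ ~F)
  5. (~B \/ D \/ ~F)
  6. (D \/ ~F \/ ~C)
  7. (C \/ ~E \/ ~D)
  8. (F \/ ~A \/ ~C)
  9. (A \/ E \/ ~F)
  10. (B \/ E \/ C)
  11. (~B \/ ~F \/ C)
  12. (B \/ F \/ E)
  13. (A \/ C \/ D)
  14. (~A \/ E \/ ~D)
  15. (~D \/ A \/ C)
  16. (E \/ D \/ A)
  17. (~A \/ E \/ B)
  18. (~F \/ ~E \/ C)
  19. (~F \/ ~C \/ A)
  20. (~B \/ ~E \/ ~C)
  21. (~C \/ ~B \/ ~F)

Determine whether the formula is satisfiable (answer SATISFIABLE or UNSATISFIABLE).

SATISFIABLE

Branch on A: take A = True.
Branch on B: take B = True.
The remaining clauses are satisfied by C = False, D = False, E = False, F = False.
Every clause has at least one true literal under this assignment.
So A = True  B = True  C = False  D = False  E = False  F = False is a satisfying assignment.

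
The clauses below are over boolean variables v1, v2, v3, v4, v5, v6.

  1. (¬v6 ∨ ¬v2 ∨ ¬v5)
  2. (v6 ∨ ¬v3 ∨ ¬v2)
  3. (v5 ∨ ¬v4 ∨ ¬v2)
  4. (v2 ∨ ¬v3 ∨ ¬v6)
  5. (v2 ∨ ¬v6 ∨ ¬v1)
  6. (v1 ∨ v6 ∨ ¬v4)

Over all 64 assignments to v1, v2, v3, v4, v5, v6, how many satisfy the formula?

Split on v2, then v6.
  v2=1, v6=1: remaining (v1,v3,v4,v5) ∈ {(0,0,0,0); (0,1,0,0); (1,0,0,0); (1,1,0,0)} — 4.
  v2=1, v6=0: 5 of the 16 assignments to (v1,v3,v4,v5) work.
  v2=0, v6=1: remaining (v1,v3,v4,v5) ∈ {(0,0,0,0); (0,0,0,1); (0,0,1,0); (0,0,1,1)} — 4.
  v2=0, v6=0: v3, v5 free; 3 ways for (v1,v4) × 2^2 = 12.
Total: 4 + 5 + 4 + 12 = 25.

25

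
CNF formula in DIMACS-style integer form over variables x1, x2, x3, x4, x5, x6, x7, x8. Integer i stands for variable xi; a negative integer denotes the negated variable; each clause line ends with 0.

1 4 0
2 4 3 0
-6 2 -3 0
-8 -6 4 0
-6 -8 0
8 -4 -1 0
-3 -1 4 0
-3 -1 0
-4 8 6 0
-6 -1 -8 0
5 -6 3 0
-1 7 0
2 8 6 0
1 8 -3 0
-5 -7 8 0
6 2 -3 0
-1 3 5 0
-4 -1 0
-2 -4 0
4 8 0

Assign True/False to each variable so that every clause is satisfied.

x1=T, x2=T, x3=F, x4=F, x5=T, x6=F, x7=T, x8=T

Set x1 = True and propagate.
  then x3 is forced to False.
  then x7 is forced to True.
  then x5 is forced to True.
  then x8 is forced to True.
  then x6 is forced to False.
  then x4 is forced to False.
  then x2 is forced to True.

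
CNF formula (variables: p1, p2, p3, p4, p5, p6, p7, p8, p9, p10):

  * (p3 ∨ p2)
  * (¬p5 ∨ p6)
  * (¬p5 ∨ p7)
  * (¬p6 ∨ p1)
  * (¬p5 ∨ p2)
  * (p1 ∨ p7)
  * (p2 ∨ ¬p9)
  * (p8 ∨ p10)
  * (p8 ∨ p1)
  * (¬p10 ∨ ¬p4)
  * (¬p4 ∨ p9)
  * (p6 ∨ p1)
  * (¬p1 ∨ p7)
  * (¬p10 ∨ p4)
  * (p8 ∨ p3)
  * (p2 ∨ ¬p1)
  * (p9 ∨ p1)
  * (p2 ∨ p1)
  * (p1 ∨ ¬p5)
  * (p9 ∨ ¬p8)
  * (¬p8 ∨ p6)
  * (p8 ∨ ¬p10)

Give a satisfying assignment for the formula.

Pure literal: p2 appears only positively; assign p2 = True.
p3 occurs only positively in the remaining clauses — set p3 = True.
Try p1 = True.
  then p7 is forced to True.
Branch on p4: take p4 = False.
  then p10 is forced to False.
  then p8 is forced to True.
  then p9 is forced to True.
  then p6 is forced to True.
p5 is now unconstrained; take p5 = False.
Every clause has at least one true literal under this assignment.
Check each clause:
  1. (p3 ∨ p2) — p2 is true.
  2. (p6 ∨ ¬p5) — ¬p5 is true.
  3. (¬p5 ∨ p7) — ¬p5 is true.
  4. (p1 ∨ ¬p6) — p1 is true.
  5. (¬p5 ∨ p2) — p2 is true.
  6. (p1 ∨ p7) — p1 is true.
  7. (p2 ∨ ¬p9) — p2 is true.
  8. (p10 ∨ p8) — p8 is true.
  9. (p1 ∨ p8) — p8 is true.
  10. (¬p10 ∨ ¬p4) — ¬p4 is true.
  11. (p9 ∨ ¬p4) — p9 is true.
  12. (p6 ∨ p1) — p1 is true.
  13. (p7 ∨ ¬p1) — p7 is true.
  14. (p4 ∨ ¬p10) — ¬p10 is true.
  15. (p8 ∨ p3) — p8 is true.
  16. (p2 ∨ ¬p1) — p2 is true.
  17. (p9 ∨ p1) — p9 is true.
  18. (p2 ∨ p1) — p1 is true.
  19. (p1 ∨ ¬p5) — p1 is true.
  20. (p9 ∨ ¬p8) — p9 is true.
  21. (p6 ∨ ¬p8) — p6 is true.
  22. (p8 ∨ ¬p10) — p8 is true.

p1 = True, p2 = True, p3 = True, p4 = False, p5 = False, p6 = True, p7 = True, p8 = True, p9 = True, p10 = False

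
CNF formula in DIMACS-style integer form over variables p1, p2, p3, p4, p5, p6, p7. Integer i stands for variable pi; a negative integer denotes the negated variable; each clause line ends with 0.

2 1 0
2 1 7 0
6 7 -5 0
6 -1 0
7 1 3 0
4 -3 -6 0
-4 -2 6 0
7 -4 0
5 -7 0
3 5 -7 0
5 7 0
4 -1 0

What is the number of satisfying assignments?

Case analysis on p7 and p1:
  p7=1, p1=1: remaining (p2,p3,p4,p5,p6) ∈ {(0,0,1,1,1); (0,1,1,1,1); (1,0,1,1,1); (1,1,1,1,1)} — 4.
  p7=1, p1=0: 5 of the 32 assignments to (p2,p3,p4,p5,p6) work.
  p7=0, p1=1: a clause becomes empty — 0.
  p7=0, p1=0: a clause becomes empty — 0.
Total: 4 + 5 + 0 + 0 = 9.

9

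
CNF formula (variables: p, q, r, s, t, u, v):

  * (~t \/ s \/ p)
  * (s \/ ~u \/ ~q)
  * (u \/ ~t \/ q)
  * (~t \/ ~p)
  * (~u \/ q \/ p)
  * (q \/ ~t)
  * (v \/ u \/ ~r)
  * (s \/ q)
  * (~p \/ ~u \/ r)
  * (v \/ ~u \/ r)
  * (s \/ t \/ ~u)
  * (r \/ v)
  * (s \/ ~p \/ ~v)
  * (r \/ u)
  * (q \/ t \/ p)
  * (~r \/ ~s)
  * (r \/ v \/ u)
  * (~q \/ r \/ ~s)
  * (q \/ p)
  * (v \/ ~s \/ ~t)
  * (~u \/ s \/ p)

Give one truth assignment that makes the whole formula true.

p=False, q=True, r=True, s=False, t=False, u=False, v=True

Set p = False and propagate.
  then q is forced to True.
Try r = True.
  then s is forced to False.
  then t is forced to False.
  then u is forced to False.
  then v is forced to True.
Every clause has at least one true literal under this assignment.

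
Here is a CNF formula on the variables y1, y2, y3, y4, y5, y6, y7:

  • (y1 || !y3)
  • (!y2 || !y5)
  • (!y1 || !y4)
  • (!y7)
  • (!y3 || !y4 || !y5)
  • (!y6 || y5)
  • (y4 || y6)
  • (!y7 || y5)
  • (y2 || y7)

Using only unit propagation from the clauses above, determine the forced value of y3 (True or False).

False

(!y7) stands alone — y7 = False.
In (y7 || y2), y7 is now false; y2 must hold, so y2 = True.
(!y2 || !y5) with y2 = True leaves only !y5, so y5 = False.
(y5 || !y6) with y5 = False leaves only !y6, so y6 = False.
In (y4 || y6), y6 is now false; y4 must hold, so y4 = True.
From (!y1 || !y4) and y4 = True: y1 = False.
(y1 || !y3): since y1 = False, the clause reduces to (!y3). y3 = False.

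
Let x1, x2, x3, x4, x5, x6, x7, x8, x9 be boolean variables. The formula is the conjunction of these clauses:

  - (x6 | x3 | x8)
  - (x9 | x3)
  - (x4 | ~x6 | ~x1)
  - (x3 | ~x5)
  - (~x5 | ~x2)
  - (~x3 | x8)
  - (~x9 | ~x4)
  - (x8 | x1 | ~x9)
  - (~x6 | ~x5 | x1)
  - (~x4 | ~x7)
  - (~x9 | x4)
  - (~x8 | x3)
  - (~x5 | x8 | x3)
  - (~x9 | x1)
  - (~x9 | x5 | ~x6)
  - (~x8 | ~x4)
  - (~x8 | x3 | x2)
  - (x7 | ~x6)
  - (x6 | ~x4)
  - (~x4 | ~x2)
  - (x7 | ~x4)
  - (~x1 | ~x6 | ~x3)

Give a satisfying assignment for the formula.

x1=F, x2=T, x3=T, x4=F, x5=F, x6=F, x7=F, x8=T, x9=F

Check each clause:
  1. (x3 | x8 | x6) — x8 is true.
  2. (x9 | x3) — x3 is true.
  3. (x4 | ~x6 | ~x1) — ~x6 is true.
  4. (x3 | ~x5) — x3 is true.
  5. (~x2 | ~x5) — ~x5 is true.
  6. (~x3 | x8) — x8 is true.
  7. (~x4 | ~x9) — ~x4 is true.
  8. (x8 | x1 | ~x9) — x8 is true.
  9. (x1 | ~x5 | ~x6) — ~x6 is true.
  10. (~x7 | ~x4) — ~x7 is true.
  11. (x4 | ~x9) — ~x9 is true.
  12. (~x8 | x3) — x3 is true.
  13. (x8 | ~x5 | x3) — x8 is true.
  14. (x1 | ~x9) — ~x9 is true.
  15. (~x6 | x5 | ~x9) — ~x6 is true.
  16. (~x4 | ~x8) — ~x4 is true.
  17. (x3 | x2 | ~x8) — x2 is true.
  18. (~x6 | x7) — ~x6 is true.
  19. (~x4 | x6) — ~x4 is true.
  20. (~x4 | ~x2) — ~x4 is true.
  21. (x7 | ~x4) — ~x4 is true.
  22. (~x3 | ~x1 | ~x6) — ~x6 is true.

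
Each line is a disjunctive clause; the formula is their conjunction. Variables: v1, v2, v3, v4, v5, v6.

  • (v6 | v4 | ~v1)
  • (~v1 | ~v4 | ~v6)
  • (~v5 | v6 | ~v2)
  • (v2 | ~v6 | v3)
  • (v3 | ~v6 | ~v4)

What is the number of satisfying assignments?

34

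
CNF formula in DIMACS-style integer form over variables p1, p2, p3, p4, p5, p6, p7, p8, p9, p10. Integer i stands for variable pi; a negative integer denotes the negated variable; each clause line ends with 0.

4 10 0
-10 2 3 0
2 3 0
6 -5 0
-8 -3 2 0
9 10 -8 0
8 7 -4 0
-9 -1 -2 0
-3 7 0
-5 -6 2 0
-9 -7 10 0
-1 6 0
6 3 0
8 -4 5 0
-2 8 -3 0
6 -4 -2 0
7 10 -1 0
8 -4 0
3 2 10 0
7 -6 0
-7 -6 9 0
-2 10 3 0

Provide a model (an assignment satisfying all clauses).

p1 = F, p2 = T, p3 = F, p4 = F, p5 = F, p6 = T, p7 = T, p8 = F, p9 = T, p10 = T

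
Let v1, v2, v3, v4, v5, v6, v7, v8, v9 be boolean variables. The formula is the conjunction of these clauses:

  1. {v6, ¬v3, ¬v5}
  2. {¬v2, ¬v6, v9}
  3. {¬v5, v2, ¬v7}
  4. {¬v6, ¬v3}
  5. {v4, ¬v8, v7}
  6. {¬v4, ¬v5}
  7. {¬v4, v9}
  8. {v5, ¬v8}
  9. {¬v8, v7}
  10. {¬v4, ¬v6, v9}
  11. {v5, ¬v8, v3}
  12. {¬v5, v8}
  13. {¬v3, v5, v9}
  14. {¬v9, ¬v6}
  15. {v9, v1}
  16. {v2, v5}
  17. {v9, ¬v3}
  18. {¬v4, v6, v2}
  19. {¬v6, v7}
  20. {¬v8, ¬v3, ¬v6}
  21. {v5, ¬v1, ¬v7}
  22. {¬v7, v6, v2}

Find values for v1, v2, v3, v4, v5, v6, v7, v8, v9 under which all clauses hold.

v1 = 1, v2 = 1, v3 = 1, v4 = 1, v5 = 0, v6 = 0, v7 = 0, v8 = 0, v9 = 1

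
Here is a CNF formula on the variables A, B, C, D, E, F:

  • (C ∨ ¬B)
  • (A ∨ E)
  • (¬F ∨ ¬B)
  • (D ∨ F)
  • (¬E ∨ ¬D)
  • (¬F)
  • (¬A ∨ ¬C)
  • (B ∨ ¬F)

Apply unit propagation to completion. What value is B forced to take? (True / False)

(¬F) is a unit clause: F = False.
(D ∨ F) with F = False leaves only D, so D = True.
(¬E ∨ ¬D) with D = True leaves only ¬E, so E = False.
In (A ∨ E), E is now false; A must hold, so A = True.
From (¬A ∨ ¬C) and A = True: C = False.
In (C ∨ ¬B), C is now false; ¬B must hold, so B = False.

False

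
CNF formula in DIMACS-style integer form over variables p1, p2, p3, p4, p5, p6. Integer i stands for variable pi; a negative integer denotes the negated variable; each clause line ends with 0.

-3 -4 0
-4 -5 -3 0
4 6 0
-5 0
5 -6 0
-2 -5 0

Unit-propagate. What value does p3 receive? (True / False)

(!p5) is a unit clause: p5 = False.
In (!p6 || p5), p5 is now false; !p6 must hold, so p6 = False.
(p6 || p4): since p6 = False, the clause reduces to (p4). p4 = True.
From (!p4 || !p3) and p4 = True: p3 = False.

False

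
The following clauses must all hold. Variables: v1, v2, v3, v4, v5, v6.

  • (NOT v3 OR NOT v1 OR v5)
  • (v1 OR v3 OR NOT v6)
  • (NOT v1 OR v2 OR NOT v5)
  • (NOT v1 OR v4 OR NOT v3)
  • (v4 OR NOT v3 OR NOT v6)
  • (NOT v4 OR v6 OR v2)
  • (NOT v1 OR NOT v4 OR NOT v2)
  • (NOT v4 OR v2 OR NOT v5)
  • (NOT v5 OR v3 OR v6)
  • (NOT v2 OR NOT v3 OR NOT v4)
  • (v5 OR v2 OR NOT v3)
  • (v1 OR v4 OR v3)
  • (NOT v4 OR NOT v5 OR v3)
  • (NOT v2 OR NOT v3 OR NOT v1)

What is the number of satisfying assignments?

10

Case analysis on v3 and v4:
  v3=1, v4=1: a clause becomes empty — 0.
  v3=1, v4=0: remaining (v1,v2,v5,v6) ∈ {(0,0,1,0); (0,1,0,0); (0,1,1,0)} — 3.
  v3=0, v4=1: remaining (v1,v2,v5,v6) ∈ {(0,1,0,0); (1,0,0,1)} — 2.
  v3=0, v4=0: 5 of the 16 assignments to (v1,v2,v5,v6) work.
Total: 0 + 3 + 2 + 5 = 10.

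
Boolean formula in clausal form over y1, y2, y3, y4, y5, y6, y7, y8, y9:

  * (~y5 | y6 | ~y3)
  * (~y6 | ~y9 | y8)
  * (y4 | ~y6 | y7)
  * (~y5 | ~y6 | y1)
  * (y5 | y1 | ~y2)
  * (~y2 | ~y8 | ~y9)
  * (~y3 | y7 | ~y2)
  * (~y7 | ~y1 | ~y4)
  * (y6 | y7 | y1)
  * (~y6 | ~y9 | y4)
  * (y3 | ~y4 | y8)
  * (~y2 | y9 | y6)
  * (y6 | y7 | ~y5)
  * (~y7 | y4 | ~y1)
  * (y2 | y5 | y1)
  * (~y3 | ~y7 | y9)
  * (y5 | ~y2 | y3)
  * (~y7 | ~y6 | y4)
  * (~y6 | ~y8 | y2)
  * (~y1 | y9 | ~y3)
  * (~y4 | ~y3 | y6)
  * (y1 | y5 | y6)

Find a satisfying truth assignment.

Try y1 = True.
Set y2 = False and propagate.
Try y3 = True.
  then y9 is forced to True.
The remaining clauses are satisfied by y4 = False, y5 = False, y6 = False, y7 = False, y8 = True.

y1=T, y2=F, y3=T, y4=F, y5=F, y6=F, y7=F, y8=T, y9=T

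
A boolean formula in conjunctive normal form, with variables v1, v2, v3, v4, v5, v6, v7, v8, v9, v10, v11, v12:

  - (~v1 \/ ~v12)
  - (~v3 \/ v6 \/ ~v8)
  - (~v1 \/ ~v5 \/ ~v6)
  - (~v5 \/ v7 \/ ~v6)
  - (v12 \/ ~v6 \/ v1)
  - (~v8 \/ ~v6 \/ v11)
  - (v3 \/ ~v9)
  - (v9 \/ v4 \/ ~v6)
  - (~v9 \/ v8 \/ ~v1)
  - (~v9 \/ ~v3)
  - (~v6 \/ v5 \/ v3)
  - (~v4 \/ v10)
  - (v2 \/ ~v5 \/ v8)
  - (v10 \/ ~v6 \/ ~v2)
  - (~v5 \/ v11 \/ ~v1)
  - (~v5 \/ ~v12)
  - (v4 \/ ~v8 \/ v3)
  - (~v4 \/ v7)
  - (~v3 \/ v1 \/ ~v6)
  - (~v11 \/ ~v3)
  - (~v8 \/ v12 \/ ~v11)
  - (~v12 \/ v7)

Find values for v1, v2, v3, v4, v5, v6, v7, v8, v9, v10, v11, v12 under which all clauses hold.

Pure literal: v7 appears only positively; assign v7 = True.
Pure literal: v10 appears only positively; assign v10 = True.
Set v1 = False and propagate.
Branch on v2: take v2 = False.
For the remaining variables, v3 = False, v4 = True, v5 = False, v6 = False, v8 = True, v9 = False, v11 = True, v12 = True works.
Every clause has at least one true literal under this assignment.

v1 = False, v2 = False, v3 = False, v4 = True, v5 = False, v6 = False, v7 = True, v8 = True, v9 = False, v10 = True, v11 = True, v12 = True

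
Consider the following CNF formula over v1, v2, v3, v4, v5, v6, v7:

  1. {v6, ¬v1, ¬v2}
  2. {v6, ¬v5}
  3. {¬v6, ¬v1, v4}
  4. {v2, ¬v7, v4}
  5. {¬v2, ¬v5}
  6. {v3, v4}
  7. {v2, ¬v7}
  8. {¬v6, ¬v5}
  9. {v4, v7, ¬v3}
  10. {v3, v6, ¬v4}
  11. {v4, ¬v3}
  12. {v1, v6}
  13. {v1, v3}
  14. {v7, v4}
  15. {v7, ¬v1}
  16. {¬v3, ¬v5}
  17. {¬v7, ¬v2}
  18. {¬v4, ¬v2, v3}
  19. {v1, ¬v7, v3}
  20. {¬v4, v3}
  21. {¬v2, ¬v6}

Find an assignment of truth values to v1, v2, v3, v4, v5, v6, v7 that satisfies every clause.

v1=F  v2=F  v3=T  v4=T  v5=F  v6=T  v7=F

Pure literal: v5 appears only negated; assign v5 = False.
Set v1 = False and propagate.
  then v6 is forced to True.
  then v3 is forced to True.
  then v4 is forced to True.
  then v2 is forced to False.
  then v7 is forced to False.
Every clause has at least one true literal under this assignment.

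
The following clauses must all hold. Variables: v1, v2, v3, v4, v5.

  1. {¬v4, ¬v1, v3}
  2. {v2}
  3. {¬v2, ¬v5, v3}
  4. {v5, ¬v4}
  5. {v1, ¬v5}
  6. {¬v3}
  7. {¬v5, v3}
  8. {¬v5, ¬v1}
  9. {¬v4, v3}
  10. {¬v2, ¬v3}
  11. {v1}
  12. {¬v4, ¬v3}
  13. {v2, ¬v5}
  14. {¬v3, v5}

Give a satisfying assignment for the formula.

v1=1, v2=1, v3=0, v4=0, v5=0

Unit propagation: (v2) forces v2 = True.
The clause (¬v3) is unit: v3 must be False.
(¬v5) is a unit clause, so v5 = False.
(¬v4) is a unit clause, so v4 = False.
The clause (v1) is unit: v1 must be True.
Check each clause:
  1. {¬v4, v3, ¬v1} — ¬v4 is true.
  2. {v2} — v2 is true.
  3. {¬v2, ¬v5, v3} — ¬v5 is true.
  4. {v5, ¬v4} — ¬v4 is true.
  5. {v1, ¬v5} — v1 is true.
  6. {¬v3} — ¬v3 is true.
  7. {v3, ¬v5} — ¬v5 is true.
  8. {¬v1, ¬v5} — ¬v5 is true.
  9. {¬v4, v3} — ¬v4 is true.
  10. {¬v2, ¬v3} — ¬v3 is true.
  11. {v1} — v1 is true.
  12. {¬v4, ¬v3} — ¬v4 is true.
  13. {v2, ¬v5} — v2 is true.
  14. {¬v3, v5} — ¬v3 is true.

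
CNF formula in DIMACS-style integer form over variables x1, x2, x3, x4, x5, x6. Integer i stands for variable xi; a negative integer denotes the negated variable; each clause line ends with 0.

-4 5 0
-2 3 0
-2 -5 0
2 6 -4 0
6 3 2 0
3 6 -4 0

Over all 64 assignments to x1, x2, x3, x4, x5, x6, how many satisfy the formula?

Split on x2, then x3.
  x2=T, x3=T: remaining (x1,x4,x5,x6) ∈ {(F,F,F,F); (F,F,F,T); (T,F,F,F); (T,F,F,T)} — 4.
  x2=T, x3=F: a clause becomes empty — 0.
  x2=F, x3=T: x1 free; 5 ways for (x4,x5,x6) × 2^1 = 10.
  x2=F, x3=F: x1 free; 3 ways for (x4,x5,x6) × 2^1 = 6.
Total: 4 + 0 + 10 + 6 = 20.

20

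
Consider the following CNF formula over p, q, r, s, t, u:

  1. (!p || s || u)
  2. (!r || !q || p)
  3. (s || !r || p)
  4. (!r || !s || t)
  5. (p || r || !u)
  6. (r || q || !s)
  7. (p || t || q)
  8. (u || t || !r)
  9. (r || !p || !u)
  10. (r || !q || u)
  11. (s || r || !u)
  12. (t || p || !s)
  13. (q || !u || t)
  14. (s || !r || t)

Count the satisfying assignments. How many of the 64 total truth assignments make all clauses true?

Case analysis on r and p:
  r=1, p=1: q free; 3 ways for (s,t,u) × 2^1 = 6.
  r=1, p=0: remaining (q,s,t,u) ∈ {(0,1,1,0); (0,1,1,1)} — 2.
  r=0, p=1: a clause becomes empty — 0.
  r=0, p=0: remaining (q,s,t,u) ∈ {(0,0,1,0)} — 1.
Total: 6 + 2 + 0 + 1 = 9.

9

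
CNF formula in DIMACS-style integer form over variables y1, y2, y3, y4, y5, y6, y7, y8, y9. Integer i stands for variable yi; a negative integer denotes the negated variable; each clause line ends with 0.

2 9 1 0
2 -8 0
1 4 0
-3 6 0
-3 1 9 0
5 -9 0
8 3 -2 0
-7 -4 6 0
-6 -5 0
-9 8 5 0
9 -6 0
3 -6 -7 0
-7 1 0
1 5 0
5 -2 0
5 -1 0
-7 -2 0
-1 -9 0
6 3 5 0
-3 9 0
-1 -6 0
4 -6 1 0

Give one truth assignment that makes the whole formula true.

y1=True, y2=False, y3=False, y4=False, y5=True, y6=False, y7=True, y8=False, y9=False

Set y1 = True and propagate.
  then y5 is forced to True.
  then y6 is forced to False.
  then y3 is forced to False.
  then y9 is forced to False.
For the remaining variables, y2 = False, y4 = False, y7 = True, y8 = False works.
Every clause has at least one true literal under this assignment.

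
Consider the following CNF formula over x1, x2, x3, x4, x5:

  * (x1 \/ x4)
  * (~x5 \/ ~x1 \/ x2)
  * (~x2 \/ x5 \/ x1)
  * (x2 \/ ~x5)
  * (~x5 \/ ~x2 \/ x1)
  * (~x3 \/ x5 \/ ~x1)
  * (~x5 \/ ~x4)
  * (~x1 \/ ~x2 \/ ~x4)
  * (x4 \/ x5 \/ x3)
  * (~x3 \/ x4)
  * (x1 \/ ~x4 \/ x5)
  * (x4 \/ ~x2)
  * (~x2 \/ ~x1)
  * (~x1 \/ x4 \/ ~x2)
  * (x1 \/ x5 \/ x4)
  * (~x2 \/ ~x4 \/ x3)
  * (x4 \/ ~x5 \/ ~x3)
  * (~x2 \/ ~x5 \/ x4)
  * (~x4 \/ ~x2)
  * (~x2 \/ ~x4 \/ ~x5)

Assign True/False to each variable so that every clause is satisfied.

x1 = True, x2 = False, x3 = False, x4 = True, x5 = False

Check each clause:
  1. (x1 \/ x4) — x1 is true.
  2. (x2 \/ ~x1 \/ ~x5) — ~x5 is true.
  3. (x1 \/ ~x2 \/ x5) — x1 is true.
  4. (x2 \/ ~x5) — ~x5 is true.
  5. (~x5 \/ x1 \/ ~x2) — x1 is true.
  6. (x5 \/ ~x3 \/ ~x1) — ~x3 is true.
  7. (~x5 \/ ~x4) — ~x5 is true.
  8. (~x4 \/ ~x1 \/ ~x2) — ~x2 is true.
  9. (x3 \/ x5 \/ x4) — x4 is true.
  10. (x4 \/ ~x3) — x4 is true.
  11. (x1 \/ ~x4 \/ x5) — x1 is true.
  12. (x4 \/ ~x2) — x4 is true.
  13. (~x1 \/ ~x2) — ~x2 is true.
  14. (~x2 \/ ~x1 \/ x4) — x4 is true.
  15. (x1 \/ x4 \/ x5) — x1 is true.
  16. (x3 \/ ~x2 \/ ~x4) — ~x2 is true.
  17. (~x3 \/ ~x5 \/ x4) — ~x5 is true.
  18. (~x2 \/ x4 \/ ~x5) — ~x5 is true.
  19. (~x4 \/ ~x2) — ~x2 is true.
  20. (~x5 \/ ~x4 \/ ~x2) — ~x5 is true.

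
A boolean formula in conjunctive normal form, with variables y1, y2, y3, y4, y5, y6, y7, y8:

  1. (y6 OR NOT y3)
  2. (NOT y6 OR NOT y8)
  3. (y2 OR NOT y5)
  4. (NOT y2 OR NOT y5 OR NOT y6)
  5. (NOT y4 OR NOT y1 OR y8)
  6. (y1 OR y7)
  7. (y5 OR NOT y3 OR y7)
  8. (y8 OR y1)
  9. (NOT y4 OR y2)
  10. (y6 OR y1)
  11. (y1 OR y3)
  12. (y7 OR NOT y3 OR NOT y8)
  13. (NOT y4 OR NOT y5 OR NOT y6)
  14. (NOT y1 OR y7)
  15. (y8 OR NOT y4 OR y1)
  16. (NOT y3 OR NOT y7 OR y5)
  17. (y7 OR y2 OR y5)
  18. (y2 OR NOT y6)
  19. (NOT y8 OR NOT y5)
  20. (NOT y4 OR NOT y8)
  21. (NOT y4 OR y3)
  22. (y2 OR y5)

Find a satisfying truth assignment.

y1=True, y2=True, y3=False, y4=False, y5=False, y6=False, y7=True, y8=False

y4 occurs only negated in the remaining clauses — set y4 = False.
Set y1 = True and propagate.
  then y7 is forced to True.
Set y2 = True and propagate.
Try y3 = False.
The remaining clauses are satisfied by y5 = False, y6 = False, y8 = False.
Every clause has at least one true literal under this assignment.
Check each clause:
  1. (NOT y3 OR y6) — NOT y3 is true.
  2. (NOT y6 OR NOT y8) — NOT y8 is true.
  3. (NOT y5 OR y2) — y2 is true.
  4. (NOT y6 OR NOT y5 OR NOT y2) — NOT y6 is true.
  5. (NOT y4 OR y8 OR NOT y1) — NOT y4 is true.
  6. (y1 OR y7) — y1 is true.
  7. (y5 OR NOT y3 OR y7) — NOT y3 is true.
  8. (y1 OR y8) — y1 is true.
  9. (y2 OR NOT y4) — y2 is true.
  10. (y1 OR y6) — y1 is true.
  11. (y1 OR y3) — y1 is true.
  12. (y7 OR NOT y3 OR NOT y8) — NOT y8 is true.
  13. (NOT y6 OR NOT y5 OR NOT y4) — NOT y6 is true.
  14. (NOT y1 OR y7) — y7 is true.
  15. (y8 OR NOT y4 OR y1) — y1 is true.
  16. (NOT y7 OR NOT y3 OR y5) — NOT y3 is true.
  17. (y5 OR y7 OR y2) — y2 is true.
  18. (y2 OR NOT y6) — NOT y6 is true.
  19. (NOT y5 OR NOT y8) — NOT y8 is true.
  20. (NOT y8 OR NOT y4) — NOT y8 is true.
  21. (NOT y4 OR y3) — NOT y4 is true.
  22. (y2 OR y5) — y2 is true.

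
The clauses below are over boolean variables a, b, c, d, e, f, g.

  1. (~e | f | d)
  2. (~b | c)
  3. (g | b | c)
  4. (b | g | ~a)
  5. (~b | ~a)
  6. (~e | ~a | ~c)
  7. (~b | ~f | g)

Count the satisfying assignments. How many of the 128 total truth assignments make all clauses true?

42

Split on b, then a.
  b=T, a=T: a clause becomes empty — 0.
  b=T, a=F: 10 of the 32 assignments to (c,d,e,f,g) work.
  b=F, a=T: 11 of the 32 assignments to (c,d,e,f,g) work.
  b=F, a=F: 21 of the 32 assignments to (c,d,e,f,g) work.
Total: 0 + 10 + 11 + 21 = 42.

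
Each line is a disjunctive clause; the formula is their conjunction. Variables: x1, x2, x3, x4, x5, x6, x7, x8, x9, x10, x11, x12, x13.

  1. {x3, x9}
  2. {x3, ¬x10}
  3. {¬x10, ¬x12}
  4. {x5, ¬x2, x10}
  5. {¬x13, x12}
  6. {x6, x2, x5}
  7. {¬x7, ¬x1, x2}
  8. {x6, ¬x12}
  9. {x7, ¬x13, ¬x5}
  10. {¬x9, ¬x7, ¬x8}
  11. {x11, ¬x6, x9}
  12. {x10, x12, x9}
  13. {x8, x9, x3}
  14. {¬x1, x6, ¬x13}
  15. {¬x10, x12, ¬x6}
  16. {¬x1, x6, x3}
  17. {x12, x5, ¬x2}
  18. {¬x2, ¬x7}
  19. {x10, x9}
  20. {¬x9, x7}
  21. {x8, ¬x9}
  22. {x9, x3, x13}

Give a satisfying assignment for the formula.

x1=F, x2=F, x3=T, x4=T, x5=T, x6=F, x7=T, x8=F, x9=F, x10=T, x11=F, x12=F, x13=F

x1 occurs only negated in the remaining clauses — set x1 = False.
Pure literal: x3 appears only positively; assign x3 = True.
Set x2 = False and propagate.
Set x5 = True and propagate.
The remaining clauses are satisfied by x4 = True, x6 = False, x7 = True, x8 = False, x9 = False, x10 = True, x11 = False, x12 = False, x13 = False.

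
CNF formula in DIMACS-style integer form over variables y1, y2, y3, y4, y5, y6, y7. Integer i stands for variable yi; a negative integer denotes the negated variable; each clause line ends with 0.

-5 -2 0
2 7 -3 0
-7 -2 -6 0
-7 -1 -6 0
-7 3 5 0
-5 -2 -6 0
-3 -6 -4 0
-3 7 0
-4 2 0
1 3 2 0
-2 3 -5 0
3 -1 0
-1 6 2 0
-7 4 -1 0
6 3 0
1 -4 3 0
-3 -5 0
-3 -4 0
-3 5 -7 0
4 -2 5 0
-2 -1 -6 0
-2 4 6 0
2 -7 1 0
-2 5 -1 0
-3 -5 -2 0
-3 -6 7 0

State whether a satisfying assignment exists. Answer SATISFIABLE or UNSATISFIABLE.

UNSATISFIABLE

y2 = True:
  propagation gives y5=False, y4=True, y3=False, y7=False; an empty clause results — contradiction.
y2 = False:
  y3 = True:
    propagation gives y7=True, y1=False; an empty clause results — contradiction.
  y3 = False:
    propagation gives y1=True; an empty clause results — contradiction.
Every branch closes, so no satisfying assignment exists.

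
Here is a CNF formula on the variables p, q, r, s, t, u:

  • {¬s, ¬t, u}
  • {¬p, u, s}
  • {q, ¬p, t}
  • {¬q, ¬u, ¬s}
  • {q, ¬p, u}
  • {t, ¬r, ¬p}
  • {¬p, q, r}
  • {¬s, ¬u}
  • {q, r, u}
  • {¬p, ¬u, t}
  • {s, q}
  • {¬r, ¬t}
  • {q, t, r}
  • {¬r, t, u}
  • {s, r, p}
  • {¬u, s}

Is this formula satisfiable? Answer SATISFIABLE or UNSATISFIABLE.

SATISFIABLE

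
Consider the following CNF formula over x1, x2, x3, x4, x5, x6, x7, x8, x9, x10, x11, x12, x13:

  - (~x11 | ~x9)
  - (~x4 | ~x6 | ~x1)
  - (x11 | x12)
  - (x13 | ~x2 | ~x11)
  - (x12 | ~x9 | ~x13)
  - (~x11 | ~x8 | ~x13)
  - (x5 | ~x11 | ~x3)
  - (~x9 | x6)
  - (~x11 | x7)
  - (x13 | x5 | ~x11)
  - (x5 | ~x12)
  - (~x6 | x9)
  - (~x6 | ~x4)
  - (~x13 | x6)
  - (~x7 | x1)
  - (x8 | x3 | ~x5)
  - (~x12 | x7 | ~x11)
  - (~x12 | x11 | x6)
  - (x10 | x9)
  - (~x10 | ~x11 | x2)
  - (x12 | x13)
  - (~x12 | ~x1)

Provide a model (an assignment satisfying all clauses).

x1 = F  x2 = F  x3 = T  x4 = F  x5 = T  x6 = T  x7 = F  x8 = F  x9 = T  x10 = F  x11 = F  x12 = T  x13 = F

Pure literal: x4 appears only negated; assign x4 = False.
Try x1 = False.
  then x7 is forced to False.
  then x11 is forced to False.
  then x12 is forced to True.
  then x5 is forced to True.
  then x6 is forced to True.
  then x9 is forced to True.
Set x3 = True and propagate.
x2, x8, x10, x13 are now unconstrained; take x2 = False, x8 = False, x10 = False, x13 = False.
Every clause has at least one true literal under this assignment.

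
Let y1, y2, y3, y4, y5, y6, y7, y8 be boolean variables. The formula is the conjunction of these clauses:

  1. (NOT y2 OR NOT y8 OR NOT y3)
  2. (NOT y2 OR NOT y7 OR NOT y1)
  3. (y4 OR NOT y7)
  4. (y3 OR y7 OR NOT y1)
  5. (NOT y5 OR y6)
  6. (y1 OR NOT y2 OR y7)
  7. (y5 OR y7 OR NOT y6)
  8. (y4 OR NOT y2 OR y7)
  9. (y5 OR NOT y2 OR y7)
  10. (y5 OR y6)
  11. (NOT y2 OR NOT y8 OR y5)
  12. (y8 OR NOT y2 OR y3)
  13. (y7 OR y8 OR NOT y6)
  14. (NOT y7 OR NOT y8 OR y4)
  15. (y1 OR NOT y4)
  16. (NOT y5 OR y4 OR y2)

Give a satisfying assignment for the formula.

y1=True, y2=False, y3=True, y4=True, y5=True, y6=True, y7=False, y8=True

Try y1 = True.
Branch on y2: take y2 = False.
For the remaining variables, y3 = True, y4 = True, y5 = True, y6 = True, y7 = False, y8 = True works.
Every clause has at least one true literal under this assignment.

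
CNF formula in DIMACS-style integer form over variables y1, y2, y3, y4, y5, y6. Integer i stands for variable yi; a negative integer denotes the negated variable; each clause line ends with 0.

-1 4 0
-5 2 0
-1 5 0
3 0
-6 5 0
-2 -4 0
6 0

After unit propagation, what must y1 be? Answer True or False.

False

(y3) stands alone — y3 = True.
(y6) stands alone — y6 = True.
(y5 \/ ~y6): since y6 = True, the clause reduces to (y5). y5 = True.
From (~y5 \/ y2) and y5 = True: y2 = True.
From (~y2 \/ ~y4) and y2 = True: y4 = False.
In (~y1 \/ y4), y4 is now false; ~y1 must hold, so y1 = False.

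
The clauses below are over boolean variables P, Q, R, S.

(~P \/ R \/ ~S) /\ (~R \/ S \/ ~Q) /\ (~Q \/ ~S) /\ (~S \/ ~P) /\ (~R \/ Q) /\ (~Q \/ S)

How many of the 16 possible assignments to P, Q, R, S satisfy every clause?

Satisfying assignments:
  P=0 Q=0 R=0 S=0
  P=0 Q=0 R=0 S=1
  P=1 Q=0 R=0 S=0
Count: 3.

3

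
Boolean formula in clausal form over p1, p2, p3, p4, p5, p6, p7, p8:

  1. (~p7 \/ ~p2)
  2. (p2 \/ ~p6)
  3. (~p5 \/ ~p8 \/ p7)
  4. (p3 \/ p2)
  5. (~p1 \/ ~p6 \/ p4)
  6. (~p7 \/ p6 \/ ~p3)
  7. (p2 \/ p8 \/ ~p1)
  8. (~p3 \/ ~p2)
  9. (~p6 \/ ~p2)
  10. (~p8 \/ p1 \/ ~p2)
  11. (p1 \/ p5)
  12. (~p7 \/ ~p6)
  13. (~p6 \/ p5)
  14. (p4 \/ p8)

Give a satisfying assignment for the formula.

p1 = T, p2 = T, p3 = F, p4 = T, p5 = T, p6 = F, p7 = F, p8 = F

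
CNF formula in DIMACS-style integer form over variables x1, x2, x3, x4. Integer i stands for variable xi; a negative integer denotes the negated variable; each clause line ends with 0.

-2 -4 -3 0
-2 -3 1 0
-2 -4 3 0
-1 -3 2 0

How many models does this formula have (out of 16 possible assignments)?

Case analysis on x2 and x3:
  x2=1, x3=1: remaining (x1,x4) ∈ {(1,0)} — 1.
  x2=1, x3=0: remaining (x1,x4) ∈ {(0,0); (1,0)} — 2.
  x2=0, x3=1: remaining (x1,x4) ∈ {(0,0); (0,1)} — 2.
  x2=0, x3=0: remaining (x1,x4) ∈ {(0,0); (0,1); (1,0); (1,1)} — 4.
Total: 1 + 2 + 2 + 4 = 9.

9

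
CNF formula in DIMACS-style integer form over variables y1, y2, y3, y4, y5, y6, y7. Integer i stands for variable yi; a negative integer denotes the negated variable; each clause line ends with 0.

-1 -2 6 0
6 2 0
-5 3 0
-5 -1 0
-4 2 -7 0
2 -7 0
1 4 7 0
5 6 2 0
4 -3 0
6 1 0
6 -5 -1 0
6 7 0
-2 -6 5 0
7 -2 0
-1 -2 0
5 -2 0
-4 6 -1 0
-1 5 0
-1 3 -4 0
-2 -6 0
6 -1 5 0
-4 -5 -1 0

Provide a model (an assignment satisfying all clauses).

Branch on y1: take y1 = False.
  then y6 is forced to True.
  then y2 is forced to False.
  then y7 is forced to False.
  then y4 is forced to True.
The remaining clauses are satisfied by y3 = False, y5 = False.

y1=False, y2=False, y3=False, y4=True, y5=False, y6=True, y7=False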